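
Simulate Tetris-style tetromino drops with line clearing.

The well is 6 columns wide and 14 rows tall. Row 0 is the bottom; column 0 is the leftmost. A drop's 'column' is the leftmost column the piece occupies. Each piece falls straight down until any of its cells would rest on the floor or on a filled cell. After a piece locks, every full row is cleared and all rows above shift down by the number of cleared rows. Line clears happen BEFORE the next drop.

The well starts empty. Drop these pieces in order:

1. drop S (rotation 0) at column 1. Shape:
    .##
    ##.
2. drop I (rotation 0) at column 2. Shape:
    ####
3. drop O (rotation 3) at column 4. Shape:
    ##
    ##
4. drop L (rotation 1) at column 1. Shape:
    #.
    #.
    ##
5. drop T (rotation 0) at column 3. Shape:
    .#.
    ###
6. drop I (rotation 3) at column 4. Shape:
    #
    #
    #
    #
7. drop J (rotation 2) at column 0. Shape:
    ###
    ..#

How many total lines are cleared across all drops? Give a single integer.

Drop 1: S rot0 at col 1 lands with bottom-row=0; cleared 0 line(s) (total 0); column heights now [0 1 2 2 0 0], max=2
Drop 2: I rot0 at col 2 lands with bottom-row=2; cleared 0 line(s) (total 0); column heights now [0 1 3 3 3 3], max=3
Drop 3: O rot3 at col 4 lands with bottom-row=3; cleared 0 line(s) (total 0); column heights now [0 1 3 3 5 5], max=5
Drop 4: L rot1 at col 1 lands with bottom-row=3; cleared 0 line(s) (total 0); column heights now [0 6 4 3 5 5], max=6
Drop 5: T rot0 at col 3 lands with bottom-row=5; cleared 0 line(s) (total 0); column heights now [0 6 4 6 7 6], max=7
Drop 6: I rot3 at col 4 lands with bottom-row=7; cleared 0 line(s) (total 0); column heights now [0 6 4 6 11 6], max=11
Drop 7: J rot2 at col 0 lands with bottom-row=5; cleared 0 line(s) (total 0); column heights now [7 7 7 6 11 6], max=11

Answer: 0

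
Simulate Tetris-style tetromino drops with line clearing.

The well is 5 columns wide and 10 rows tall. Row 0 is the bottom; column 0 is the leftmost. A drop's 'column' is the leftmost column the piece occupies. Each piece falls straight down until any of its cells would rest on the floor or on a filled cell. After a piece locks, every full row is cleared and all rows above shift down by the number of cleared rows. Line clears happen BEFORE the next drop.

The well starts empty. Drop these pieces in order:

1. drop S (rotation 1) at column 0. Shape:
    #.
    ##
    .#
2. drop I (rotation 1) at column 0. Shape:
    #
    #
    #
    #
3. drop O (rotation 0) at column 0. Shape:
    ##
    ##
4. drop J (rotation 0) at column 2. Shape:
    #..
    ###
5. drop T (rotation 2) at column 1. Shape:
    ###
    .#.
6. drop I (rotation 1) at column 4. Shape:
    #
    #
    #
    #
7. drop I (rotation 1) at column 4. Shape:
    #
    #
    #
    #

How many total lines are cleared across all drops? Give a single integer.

Answer: 0

Derivation:
Drop 1: S rot1 at col 0 lands with bottom-row=0; cleared 0 line(s) (total 0); column heights now [3 2 0 0 0], max=3
Drop 2: I rot1 at col 0 lands with bottom-row=3; cleared 0 line(s) (total 0); column heights now [7 2 0 0 0], max=7
Drop 3: O rot0 at col 0 lands with bottom-row=7; cleared 0 line(s) (total 0); column heights now [9 9 0 0 0], max=9
Drop 4: J rot0 at col 2 lands with bottom-row=0; cleared 0 line(s) (total 0); column heights now [9 9 2 1 1], max=9
Drop 5: T rot2 at col 1 lands with bottom-row=8; cleared 0 line(s) (total 0); column heights now [9 10 10 10 1], max=10
Drop 6: I rot1 at col 4 lands with bottom-row=1; cleared 0 line(s) (total 0); column heights now [9 10 10 10 5], max=10
Drop 7: I rot1 at col 4 lands with bottom-row=5; cleared 0 line(s) (total 0); column heights now [9 10 10 10 9], max=10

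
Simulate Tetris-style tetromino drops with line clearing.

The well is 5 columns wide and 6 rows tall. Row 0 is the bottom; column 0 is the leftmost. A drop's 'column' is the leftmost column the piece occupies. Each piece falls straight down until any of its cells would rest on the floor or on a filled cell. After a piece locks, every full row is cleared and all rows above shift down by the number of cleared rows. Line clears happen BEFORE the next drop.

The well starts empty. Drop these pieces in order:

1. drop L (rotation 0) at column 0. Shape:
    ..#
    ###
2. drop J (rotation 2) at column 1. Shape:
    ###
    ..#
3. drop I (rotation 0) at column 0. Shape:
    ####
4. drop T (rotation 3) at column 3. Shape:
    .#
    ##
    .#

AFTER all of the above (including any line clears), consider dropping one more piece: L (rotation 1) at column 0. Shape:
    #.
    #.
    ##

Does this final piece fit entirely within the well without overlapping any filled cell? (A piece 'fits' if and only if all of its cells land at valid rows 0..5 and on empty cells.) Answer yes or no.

Drop 1: L rot0 at col 0 lands with bottom-row=0; cleared 0 line(s) (total 0); column heights now [1 1 2 0 0], max=2
Drop 2: J rot2 at col 1 lands with bottom-row=1; cleared 0 line(s) (total 0); column heights now [1 3 3 3 0], max=3
Drop 3: I rot0 at col 0 lands with bottom-row=3; cleared 0 line(s) (total 0); column heights now [4 4 4 4 0], max=4
Drop 4: T rot3 at col 3 lands with bottom-row=3; cleared 1 line(s) (total 1); column heights now [1 3 3 4 5], max=5
Test piece L rot1 at col 0 (width 2): heights before test = [1 3 3 4 5]; fits = True

Answer: yes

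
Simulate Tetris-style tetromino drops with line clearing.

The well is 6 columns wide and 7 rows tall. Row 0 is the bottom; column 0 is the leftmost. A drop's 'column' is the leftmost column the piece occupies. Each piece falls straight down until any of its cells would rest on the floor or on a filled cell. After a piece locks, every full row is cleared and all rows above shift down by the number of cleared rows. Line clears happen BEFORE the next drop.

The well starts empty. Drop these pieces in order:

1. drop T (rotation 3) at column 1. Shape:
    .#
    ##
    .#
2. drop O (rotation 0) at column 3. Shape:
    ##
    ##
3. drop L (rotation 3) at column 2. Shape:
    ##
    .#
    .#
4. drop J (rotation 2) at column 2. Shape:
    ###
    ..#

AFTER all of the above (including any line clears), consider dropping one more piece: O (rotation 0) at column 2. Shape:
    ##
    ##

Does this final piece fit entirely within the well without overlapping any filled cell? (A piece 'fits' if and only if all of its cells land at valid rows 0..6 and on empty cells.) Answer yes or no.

Drop 1: T rot3 at col 1 lands with bottom-row=0; cleared 0 line(s) (total 0); column heights now [0 2 3 0 0 0], max=3
Drop 2: O rot0 at col 3 lands with bottom-row=0; cleared 0 line(s) (total 0); column heights now [0 2 3 2 2 0], max=3
Drop 3: L rot3 at col 2 lands with bottom-row=2; cleared 0 line(s) (total 0); column heights now [0 2 5 5 2 0], max=5
Drop 4: J rot2 at col 2 lands with bottom-row=4; cleared 0 line(s) (total 0); column heights now [0 2 6 6 6 0], max=6
Test piece O rot0 at col 2 (width 2): heights before test = [0 2 6 6 6 0]; fits = False

Answer: no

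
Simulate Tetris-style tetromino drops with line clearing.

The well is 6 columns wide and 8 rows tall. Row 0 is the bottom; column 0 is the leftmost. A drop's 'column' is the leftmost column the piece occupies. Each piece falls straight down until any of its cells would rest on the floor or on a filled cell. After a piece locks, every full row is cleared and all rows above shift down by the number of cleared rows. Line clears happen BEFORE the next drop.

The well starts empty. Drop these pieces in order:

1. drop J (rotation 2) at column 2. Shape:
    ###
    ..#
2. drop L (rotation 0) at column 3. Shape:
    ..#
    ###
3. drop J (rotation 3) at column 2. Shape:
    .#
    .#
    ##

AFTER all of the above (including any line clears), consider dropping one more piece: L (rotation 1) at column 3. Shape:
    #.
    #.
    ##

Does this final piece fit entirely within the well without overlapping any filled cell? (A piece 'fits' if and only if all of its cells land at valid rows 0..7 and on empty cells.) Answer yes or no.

Drop 1: J rot2 at col 2 lands with bottom-row=0; cleared 0 line(s) (total 0); column heights now [0 0 2 2 2 0], max=2
Drop 2: L rot0 at col 3 lands with bottom-row=2; cleared 0 line(s) (total 0); column heights now [0 0 2 3 3 4], max=4
Drop 3: J rot3 at col 2 lands with bottom-row=3; cleared 0 line(s) (total 0); column heights now [0 0 4 6 3 4], max=6
Test piece L rot1 at col 3 (width 2): heights before test = [0 0 4 6 3 4]; fits = False

Answer: no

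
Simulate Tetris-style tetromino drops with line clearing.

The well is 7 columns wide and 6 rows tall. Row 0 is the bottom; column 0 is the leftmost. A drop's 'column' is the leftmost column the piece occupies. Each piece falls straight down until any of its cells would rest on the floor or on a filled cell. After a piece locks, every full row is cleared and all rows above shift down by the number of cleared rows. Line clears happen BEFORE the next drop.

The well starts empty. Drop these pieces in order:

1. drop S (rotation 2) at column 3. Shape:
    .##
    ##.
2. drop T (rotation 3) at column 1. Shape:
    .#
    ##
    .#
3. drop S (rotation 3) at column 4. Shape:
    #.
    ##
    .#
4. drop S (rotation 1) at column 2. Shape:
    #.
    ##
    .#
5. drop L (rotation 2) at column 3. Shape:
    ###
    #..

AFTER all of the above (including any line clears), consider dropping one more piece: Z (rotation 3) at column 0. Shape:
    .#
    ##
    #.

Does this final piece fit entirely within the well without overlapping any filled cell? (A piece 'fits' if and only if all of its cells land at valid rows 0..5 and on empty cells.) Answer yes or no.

Answer: yes

Derivation:
Drop 1: S rot2 at col 3 lands with bottom-row=0; cleared 0 line(s) (total 0); column heights now [0 0 0 1 2 2 0], max=2
Drop 2: T rot3 at col 1 lands with bottom-row=0; cleared 0 line(s) (total 0); column heights now [0 2 3 1 2 2 0], max=3
Drop 3: S rot3 at col 4 lands with bottom-row=2; cleared 0 line(s) (total 0); column heights now [0 2 3 1 5 4 0], max=5
Drop 4: S rot1 at col 2 lands with bottom-row=2; cleared 0 line(s) (total 0); column heights now [0 2 5 4 5 4 0], max=5
Drop 5: L rot2 at col 3 lands with bottom-row=4; cleared 0 line(s) (total 0); column heights now [0 2 5 6 6 6 0], max=6
Test piece Z rot3 at col 0 (width 2): heights before test = [0 2 5 6 6 6 0]; fits = True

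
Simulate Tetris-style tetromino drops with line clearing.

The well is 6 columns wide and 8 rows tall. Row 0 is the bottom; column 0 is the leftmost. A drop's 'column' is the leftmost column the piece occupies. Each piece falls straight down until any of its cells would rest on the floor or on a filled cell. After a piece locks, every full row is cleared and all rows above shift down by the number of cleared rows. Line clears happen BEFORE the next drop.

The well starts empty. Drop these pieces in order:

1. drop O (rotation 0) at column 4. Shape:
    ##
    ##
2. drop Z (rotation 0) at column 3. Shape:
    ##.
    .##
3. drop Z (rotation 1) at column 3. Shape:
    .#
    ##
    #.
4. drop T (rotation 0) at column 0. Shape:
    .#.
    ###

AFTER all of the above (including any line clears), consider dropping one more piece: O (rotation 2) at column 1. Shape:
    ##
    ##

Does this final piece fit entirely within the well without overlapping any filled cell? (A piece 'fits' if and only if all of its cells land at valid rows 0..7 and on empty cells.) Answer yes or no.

Drop 1: O rot0 at col 4 lands with bottom-row=0; cleared 0 line(s) (total 0); column heights now [0 0 0 0 2 2], max=2
Drop 2: Z rot0 at col 3 lands with bottom-row=2; cleared 0 line(s) (total 0); column heights now [0 0 0 4 4 3], max=4
Drop 3: Z rot1 at col 3 lands with bottom-row=4; cleared 0 line(s) (total 0); column heights now [0 0 0 6 7 3], max=7
Drop 4: T rot0 at col 0 lands with bottom-row=0; cleared 0 line(s) (total 0); column heights now [1 2 1 6 7 3], max=7
Test piece O rot2 at col 1 (width 2): heights before test = [1 2 1 6 7 3]; fits = True

Answer: yes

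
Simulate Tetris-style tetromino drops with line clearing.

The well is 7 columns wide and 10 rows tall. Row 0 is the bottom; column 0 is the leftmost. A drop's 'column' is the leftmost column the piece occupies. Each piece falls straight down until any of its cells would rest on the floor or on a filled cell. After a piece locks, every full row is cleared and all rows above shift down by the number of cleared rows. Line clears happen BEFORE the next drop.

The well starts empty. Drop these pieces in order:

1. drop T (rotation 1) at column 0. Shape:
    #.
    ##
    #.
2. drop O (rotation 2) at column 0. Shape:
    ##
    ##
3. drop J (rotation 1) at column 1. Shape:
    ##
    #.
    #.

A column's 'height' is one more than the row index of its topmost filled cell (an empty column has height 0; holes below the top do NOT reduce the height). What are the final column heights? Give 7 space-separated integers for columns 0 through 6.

Drop 1: T rot1 at col 0 lands with bottom-row=0; cleared 0 line(s) (total 0); column heights now [3 2 0 0 0 0 0], max=3
Drop 2: O rot2 at col 0 lands with bottom-row=3; cleared 0 line(s) (total 0); column heights now [5 5 0 0 0 0 0], max=5
Drop 3: J rot1 at col 1 lands with bottom-row=5; cleared 0 line(s) (total 0); column heights now [5 8 8 0 0 0 0], max=8

Answer: 5 8 8 0 0 0 0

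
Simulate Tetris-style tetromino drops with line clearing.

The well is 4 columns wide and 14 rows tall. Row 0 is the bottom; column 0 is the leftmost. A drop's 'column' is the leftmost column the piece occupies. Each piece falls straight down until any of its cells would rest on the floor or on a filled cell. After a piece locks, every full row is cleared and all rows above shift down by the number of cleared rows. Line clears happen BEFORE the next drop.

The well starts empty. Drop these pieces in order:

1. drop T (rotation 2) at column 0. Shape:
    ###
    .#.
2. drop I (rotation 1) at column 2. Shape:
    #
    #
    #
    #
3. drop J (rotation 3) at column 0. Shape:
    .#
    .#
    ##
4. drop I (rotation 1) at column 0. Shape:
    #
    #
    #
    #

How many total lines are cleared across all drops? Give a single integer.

Drop 1: T rot2 at col 0 lands with bottom-row=0; cleared 0 line(s) (total 0); column heights now [2 2 2 0], max=2
Drop 2: I rot1 at col 2 lands with bottom-row=2; cleared 0 line(s) (total 0); column heights now [2 2 6 0], max=6
Drop 3: J rot3 at col 0 lands with bottom-row=2; cleared 0 line(s) (total 0); column heights now [3 5 6 0], max=6
Drop 4: I rot1 at col 0 lands with bottom-row=3; cleared 0 line(s) (total 0); column heights now [7 5 6 0], max=7

Answer: 0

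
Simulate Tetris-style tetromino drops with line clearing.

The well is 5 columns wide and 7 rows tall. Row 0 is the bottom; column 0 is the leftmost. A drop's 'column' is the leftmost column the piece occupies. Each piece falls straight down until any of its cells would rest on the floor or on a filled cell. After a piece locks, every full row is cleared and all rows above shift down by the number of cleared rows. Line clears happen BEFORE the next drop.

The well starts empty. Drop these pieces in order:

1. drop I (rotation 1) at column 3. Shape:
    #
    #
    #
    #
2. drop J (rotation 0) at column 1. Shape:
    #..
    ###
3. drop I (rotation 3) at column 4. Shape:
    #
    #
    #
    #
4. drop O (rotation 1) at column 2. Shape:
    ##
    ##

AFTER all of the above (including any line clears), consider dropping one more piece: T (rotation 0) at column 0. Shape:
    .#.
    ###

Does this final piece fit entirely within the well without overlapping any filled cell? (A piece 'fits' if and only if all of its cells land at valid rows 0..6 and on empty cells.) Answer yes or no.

Answer: no

Derivation:
Drop 1: I rot1 at col 3 lands with bottom-row=0; cleared 0 line(s) (total 0); column heights now [0 0 0 4 0], max=4
Drop 2: J rot0 at col 1 lands with bottom-row=4; cleared 0 line(s) (total 0); column heights now [0 6 5 5 0], max=6
Drop 3: I rot3 at col 4 lands with bottom-row=0; cleared 0 line(s) (total 0); column heights now [0 6 5 5 4], max=6
Drop 4: O rot1 at col 2 lands with bottom-row=5; cleared 0 line(s) (total 0); column heights now [0 6 7 7 4], max=7
Test piece T rot0 at col 0 (width 3): heights before test = [0 6 7 7 4]; fits = False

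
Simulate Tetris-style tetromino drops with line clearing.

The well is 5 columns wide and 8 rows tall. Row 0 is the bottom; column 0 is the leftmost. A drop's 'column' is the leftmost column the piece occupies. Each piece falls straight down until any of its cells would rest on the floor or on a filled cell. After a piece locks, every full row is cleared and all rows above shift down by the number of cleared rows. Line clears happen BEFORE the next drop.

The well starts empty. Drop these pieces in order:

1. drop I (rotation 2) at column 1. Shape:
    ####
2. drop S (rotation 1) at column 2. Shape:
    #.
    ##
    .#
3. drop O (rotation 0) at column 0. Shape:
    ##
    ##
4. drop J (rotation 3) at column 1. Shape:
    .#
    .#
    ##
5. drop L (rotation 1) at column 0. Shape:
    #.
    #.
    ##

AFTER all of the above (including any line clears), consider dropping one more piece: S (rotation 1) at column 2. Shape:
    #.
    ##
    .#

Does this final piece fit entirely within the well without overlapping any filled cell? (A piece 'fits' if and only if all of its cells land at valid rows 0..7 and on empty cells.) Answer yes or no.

Answer: no

Derivation:
Drop 1: I rot2 at col 1 lands with bottom-row=0; cleared 0 line(s) (total 0); column heights now [0 1 1 1 1], max=1
Drop 2: S rot1 at col 2 lands with bottom-row=1; cleared 0 line(s) (total 0); column heights now [0 1 4 3 1], max=4
Drop 3: O rot0 at col 0 lands with bottom-row=1; cleared 0 line(s) (total 0); column heights now [3 3 4 3 1], max=4
Drop 4: J rot3 at col 1 lands with bottom-row=4; cleared 0 line(s) (total 0); column heights now [3 5 7 3 1], max=7
Drop 5: L rot1 at col 0 lands with bottom-row=5; cleared 0 line(s) (total 0); column heights now [8 6 7 3 1], max=8
Test piece S rot1 at col 2 (width 2): heights before test = [8 6 7 3 1]; fits = False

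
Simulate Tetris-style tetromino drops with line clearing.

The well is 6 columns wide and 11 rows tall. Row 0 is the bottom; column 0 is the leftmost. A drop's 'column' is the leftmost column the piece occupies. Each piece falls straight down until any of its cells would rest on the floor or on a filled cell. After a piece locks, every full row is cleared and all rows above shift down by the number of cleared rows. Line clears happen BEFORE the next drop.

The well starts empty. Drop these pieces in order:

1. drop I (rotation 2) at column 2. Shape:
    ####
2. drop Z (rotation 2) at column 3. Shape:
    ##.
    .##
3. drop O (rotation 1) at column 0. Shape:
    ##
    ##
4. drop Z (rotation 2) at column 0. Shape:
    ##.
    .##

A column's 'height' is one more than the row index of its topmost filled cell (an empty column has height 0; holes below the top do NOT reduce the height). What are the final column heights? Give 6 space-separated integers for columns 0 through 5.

Drop 1: I rot2 at col 2 lands with bottom-row=0; cleared 0 line(s) (total 0); column heights now [0 0 1 1 1 1], max=1
Drop 2: Z rot2 at col 3 lands with bottom-row=1; cleared 0 line(s) (total 0); column heights now [0 0 1 3 3 2], max=3
Drop 3: O rot1 at col 0 lands with bottom-row=0; cleared 1 line(s) (total 1); column heights now [1 1 0 2 2 1], max=2
Drop 4: Z rot2 at col 0 lands with bottom-row=1; cleared 0 line(s) (total 1); column heights now [3 3 2 2 2 1], max=3

Answer: 3 3 2 2 2 1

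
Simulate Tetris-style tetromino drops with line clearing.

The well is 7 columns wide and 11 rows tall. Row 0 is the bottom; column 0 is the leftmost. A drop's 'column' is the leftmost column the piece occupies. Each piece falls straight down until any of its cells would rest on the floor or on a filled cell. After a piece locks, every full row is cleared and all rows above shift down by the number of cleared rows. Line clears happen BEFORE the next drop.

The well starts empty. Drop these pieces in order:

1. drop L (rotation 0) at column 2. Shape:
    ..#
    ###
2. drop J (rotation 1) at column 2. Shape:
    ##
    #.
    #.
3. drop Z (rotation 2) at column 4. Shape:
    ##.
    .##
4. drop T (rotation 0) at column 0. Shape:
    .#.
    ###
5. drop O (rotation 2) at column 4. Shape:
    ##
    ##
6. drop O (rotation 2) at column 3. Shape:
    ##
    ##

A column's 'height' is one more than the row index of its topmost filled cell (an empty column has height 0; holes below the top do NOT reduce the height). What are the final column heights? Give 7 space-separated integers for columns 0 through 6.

Drop 1: L rot0 at col 2 lands with bottom-row=0; cleared 0 line(s) (total 0); column heights now [0 0 1 1 2 0 0], max=2
Drop 2: J rot1 at col 2 lands with bottom-row=1; cleared 0 line(s) (total 0); column heights now [0 0 4 4 2 0 0], max=4
Drop 3: Z rot2 at col 4 lands with bottom-row=1; cleared 0 line(s) (total 0); column heights now [0 0 4 4 3 3 2], max=4
Drop 4: T rot0 at col 0 lands with bottom-row=4; cleared 0 line(s) (total 0); column heights now [5 6 5 4 3 3 2], max=6
Drop 5: O rot2 at col 4 lands with bottom-row=3; cleared 0 line(s) (total 0); column heights now [5 6 5 4 5 5 2], max=6
Drop 6: O rot2 at col 3 lands with bottom-row=5; cleared 0 line(s) (total 0); column heights now [5 6 5 7 7 5 2], max=7

Answer: 5 6 5 7 7 5 2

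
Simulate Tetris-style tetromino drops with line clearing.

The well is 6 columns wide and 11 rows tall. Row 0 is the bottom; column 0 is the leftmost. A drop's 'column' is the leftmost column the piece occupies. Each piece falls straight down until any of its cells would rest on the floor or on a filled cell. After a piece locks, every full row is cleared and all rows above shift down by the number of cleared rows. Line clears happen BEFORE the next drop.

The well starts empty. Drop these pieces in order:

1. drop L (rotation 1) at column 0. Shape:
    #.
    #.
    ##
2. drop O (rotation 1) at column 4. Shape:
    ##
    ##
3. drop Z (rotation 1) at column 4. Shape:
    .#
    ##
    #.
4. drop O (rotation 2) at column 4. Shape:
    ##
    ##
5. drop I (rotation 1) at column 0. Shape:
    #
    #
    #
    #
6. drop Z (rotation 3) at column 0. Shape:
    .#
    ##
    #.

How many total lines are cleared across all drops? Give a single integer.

Answer: 0

Derivation:
Drop 1: L rot1 at col 0 lands with bottom-row=0; cleared 0 line(s) (total 0); column heights now [3 1 0 0 0 0], max=3
Drop 2: O rot1 at col 4 lands with bottom-row=0; cleared 0 line(s) (total 0); column heights now [3 1 0 0 2 2], max=3
Drop 3: Z rot1 at col 4 lands with bottom-row=2; cleared 0 line(s) (total 0); column heights now [3 1 0 0 4 5], max=5
Drop 4: O rot2 at col 4 lands with bottom-row=5; cleared 0 line(s) (total 0); column heights now [3 1 0 0 7 7], max=7
Drop 5: I rot1 at col 0 lands with bottom-row=3; cleared 0 line(s) (total 0); column heights now [7 1 0 0 7 7], max=7
Drop 6: Z rot3 at col 0 lands with bottom-row=7; cleared 0 line(s) (total 0); column heights now [9 10 0 0 7 7], max=10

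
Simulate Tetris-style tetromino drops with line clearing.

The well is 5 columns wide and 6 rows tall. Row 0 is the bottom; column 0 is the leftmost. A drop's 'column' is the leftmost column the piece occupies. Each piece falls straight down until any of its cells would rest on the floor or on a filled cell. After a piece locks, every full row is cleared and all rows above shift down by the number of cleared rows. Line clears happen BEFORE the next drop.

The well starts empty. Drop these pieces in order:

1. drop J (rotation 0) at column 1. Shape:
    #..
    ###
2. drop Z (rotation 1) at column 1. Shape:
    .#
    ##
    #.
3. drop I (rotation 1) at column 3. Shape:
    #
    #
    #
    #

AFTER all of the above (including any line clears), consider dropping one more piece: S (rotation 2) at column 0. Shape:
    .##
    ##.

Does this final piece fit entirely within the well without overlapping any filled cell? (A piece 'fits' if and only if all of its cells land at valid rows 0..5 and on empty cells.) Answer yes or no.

Drop 1: J rot0 at col 1 lands with bottom-row=0; cleared 0 line(s) (total 0); column heights now [0 2 1 1 0], max=2
Drop 2: Z rot1 at col 1 lands with bottom-row=2; cleared 0 line(s) (total 0); column heights now [0 4 5 1 0], max=5
Drop 3: I rot1 at col 3 lands with bottom-row=1; cleared 0 line(s) (total 0); column heights now [0 4 5 5 0], max=5
Test piece S rot2 at col 0 (width 3): heights before test = [0 4 5 5 0]; fits = True

Answer: yes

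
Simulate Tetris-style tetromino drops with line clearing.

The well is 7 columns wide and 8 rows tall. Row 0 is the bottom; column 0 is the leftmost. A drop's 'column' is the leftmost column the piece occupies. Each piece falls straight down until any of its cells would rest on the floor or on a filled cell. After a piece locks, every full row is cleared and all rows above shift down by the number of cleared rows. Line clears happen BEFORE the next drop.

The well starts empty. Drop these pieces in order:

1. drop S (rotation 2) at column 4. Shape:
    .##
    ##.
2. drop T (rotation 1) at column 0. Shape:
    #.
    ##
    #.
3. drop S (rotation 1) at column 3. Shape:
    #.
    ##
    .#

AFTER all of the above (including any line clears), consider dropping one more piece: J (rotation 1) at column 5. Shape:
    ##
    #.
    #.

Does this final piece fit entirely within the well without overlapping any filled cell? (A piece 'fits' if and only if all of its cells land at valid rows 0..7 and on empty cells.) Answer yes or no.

Answer: yes

Derivation:
Drop 1: S rot2 at col 4 lands with bottom-row=0; cleared 0 line(s) (total 0); column heights now [0 0 0 0 1 2 2], max=2
Drop 2: T rot1 at col 0 lands with bottom-row=0; cleared 0 line(s) (total 0); column heights now [3 2 0 0 1 2 2], max=3
Drop 3: S rot1 at col 3 lands with bottom-row=1; cleared 0 line(s) (total 0); column heights now [3 2 0 4 3 2 2], max=4
Test piece J rot1 at col 5 (width 2): heights before test = [3 2 0 4 3 2 2]; fits = True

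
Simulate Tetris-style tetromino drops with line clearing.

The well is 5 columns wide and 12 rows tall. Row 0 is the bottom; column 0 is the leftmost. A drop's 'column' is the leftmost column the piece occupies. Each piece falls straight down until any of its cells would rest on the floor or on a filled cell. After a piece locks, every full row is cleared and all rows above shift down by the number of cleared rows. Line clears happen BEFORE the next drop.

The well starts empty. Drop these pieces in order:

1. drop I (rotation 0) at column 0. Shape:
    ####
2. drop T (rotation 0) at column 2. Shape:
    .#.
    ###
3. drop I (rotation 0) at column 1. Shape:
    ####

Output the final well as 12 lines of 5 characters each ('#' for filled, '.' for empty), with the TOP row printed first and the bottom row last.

Drop 1: I rot0 at col 0 lands with bottom-row=0; cleared 0 line(s) (total 0); column heights now [1 1 1 1 0], max=1
Drop 2: T rot0 at col 2 lands with bottom-row=1; cleared 0 line(s) (total 0); column heights now [1 1 2 3 2], max=3
Drop 3: I rot0 at col 1 lands with bottom-row=3; cleared 0 line(s) (total 0); column heights now [1 4 4 4 4], max=4

Answer: .....
.....
.....
.....
.....
.....
.....
.....
.####
...#.
..###
####.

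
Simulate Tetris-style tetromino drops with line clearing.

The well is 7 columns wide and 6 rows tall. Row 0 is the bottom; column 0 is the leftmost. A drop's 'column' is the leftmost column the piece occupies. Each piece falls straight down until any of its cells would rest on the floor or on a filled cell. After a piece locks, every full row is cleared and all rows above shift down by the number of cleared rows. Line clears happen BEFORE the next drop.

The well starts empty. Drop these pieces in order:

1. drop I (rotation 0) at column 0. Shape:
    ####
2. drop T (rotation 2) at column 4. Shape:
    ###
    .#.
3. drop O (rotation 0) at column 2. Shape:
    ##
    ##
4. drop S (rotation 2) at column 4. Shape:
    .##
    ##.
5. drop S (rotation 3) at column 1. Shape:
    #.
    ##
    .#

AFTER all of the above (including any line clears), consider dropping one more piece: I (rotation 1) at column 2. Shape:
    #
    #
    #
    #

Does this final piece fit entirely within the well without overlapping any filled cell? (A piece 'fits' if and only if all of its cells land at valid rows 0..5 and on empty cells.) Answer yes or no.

Drop 1: I rot0 at col 0 lands with bottom-row=0; cleared 0 line(s) (total 0); column heights now [1 1 1 1 0 0 0], max=1
Drop 2: T rot2 at col 4 lands with bottom-row=0; cleared 0 line(s) (total 0); column heights now [1 1 1 1 2 2 2], max=2
Drop 3: O rot0 at col 2 lands with bottom-row=1; cleared 0 line(s) (total 0); column heights now [1 1 3 3 2 2 2], max=3
Drop 4: S rot2 at col 4 lands with bottom-row=2; cleared 0 line(s) (total 0); column heights now [1 1 3 3 3 4 4], max=4
Drop 5: S rot3 at col 1 lands with bottom-row=3; cleared 0 line(s) (total 0); column heights now [1 6 5 3 3 4 4], max=6
Test piece I rot1 at col 2 (width 1): heights before test = [1 6 5 3 3 4 4]; fits = False

Answer: no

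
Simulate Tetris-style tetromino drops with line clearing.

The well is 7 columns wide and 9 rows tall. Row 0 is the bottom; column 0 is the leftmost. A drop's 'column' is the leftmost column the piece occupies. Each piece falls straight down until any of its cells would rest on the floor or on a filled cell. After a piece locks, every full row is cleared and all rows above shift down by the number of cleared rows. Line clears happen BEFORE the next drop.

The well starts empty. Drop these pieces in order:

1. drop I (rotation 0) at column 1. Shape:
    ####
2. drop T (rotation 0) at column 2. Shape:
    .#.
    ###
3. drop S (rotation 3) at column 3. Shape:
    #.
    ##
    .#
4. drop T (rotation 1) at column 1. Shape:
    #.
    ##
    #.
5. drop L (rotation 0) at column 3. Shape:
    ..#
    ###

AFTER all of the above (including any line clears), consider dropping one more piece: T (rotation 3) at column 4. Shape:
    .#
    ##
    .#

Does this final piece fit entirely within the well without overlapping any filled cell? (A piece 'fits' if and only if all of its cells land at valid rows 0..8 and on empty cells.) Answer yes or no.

Drop 1: I rot0 at col 1 lands with bottom-row=0; cleared 0 line(s) (total 0); column heights now [0 1 1 1 1 0 0], max=1
Drop 2: T rot0 at col 2 lands with bottom-row=1; cleared 0 line(s) (total 0); column heights now [0 1 2 3 2 0 0], max=3
Drop 3: S rot3 at col 3 lands with bottom-row=2; cleared 0 line(s) (total 0); column heights now [0 1 2 5 4 0 0], max=5
Drop 4: T rot1 at col 1 lands with bottom-row=1; cleared 0 line(s) (total 0); column heights now [0 4 3 5 4 0 0], max=5
Drop 5: L rot0 at col 3 lands with bottom-row=5; cleared 0 line(s) (total 0); column heights now [0 4 3 6 6 7 0], max=7
Test piece T rot3 at col 4 (width 2): heights before test = [0 4 3 6 6 7 0]; fits = False

Answer: no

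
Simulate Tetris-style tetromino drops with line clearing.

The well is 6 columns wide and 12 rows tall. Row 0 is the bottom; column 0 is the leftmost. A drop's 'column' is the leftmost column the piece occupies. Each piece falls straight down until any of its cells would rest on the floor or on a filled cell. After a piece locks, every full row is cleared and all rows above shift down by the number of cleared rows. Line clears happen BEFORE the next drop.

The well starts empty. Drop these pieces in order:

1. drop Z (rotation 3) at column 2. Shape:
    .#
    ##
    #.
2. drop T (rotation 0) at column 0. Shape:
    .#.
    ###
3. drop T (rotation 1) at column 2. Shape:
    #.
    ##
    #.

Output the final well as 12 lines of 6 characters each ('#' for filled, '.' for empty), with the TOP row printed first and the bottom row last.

Drop 1: Z rot3 at col 2 lands with bottom-row=0; cleared 0 line(s) (total 0); column heights now [0 0 2 3 0 0], max=3
Drop 2: T rot0 at col 0 lands with bottom-row=2; cleared 0 line(s) (total 0); column heights now [3 4 3 3 0 0], max=4
Drop 3: T rot1 at col 2 lands with bottom-row=3; cleared 0 line(s) (total 0); column heights now [3 4 6 5 0 0], max=6

Answer: ......
......
......
......
......
......
..#...
..##..
.##...
####..
..##..
..#...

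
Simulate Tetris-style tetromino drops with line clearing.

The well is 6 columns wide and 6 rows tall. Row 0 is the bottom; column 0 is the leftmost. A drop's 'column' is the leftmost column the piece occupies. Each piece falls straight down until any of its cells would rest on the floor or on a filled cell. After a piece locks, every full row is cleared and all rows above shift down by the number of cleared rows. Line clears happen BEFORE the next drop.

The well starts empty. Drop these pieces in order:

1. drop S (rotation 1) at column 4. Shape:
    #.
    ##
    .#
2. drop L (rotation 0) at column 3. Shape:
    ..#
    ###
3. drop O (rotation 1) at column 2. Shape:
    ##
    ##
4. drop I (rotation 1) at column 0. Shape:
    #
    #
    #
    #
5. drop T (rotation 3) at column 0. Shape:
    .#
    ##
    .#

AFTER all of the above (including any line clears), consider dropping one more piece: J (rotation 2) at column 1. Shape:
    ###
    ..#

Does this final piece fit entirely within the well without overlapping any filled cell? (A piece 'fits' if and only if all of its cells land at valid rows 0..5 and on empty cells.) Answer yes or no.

Answer: no

Derivation:
Drop 1: S rot1 at col 4 lands with bottom-row=0; cleared 0 line(s) (total 0); column heights now [0 0 0 0 3 2], max=3
Drop 2: L rot0 at col 3 lands with bottom-row=3; cleared 0 line(s) (total 0); column heights now [0 0 0 4 4 5], max=5
Drop 3: O rot1 at col 2 lands with bottom-row=4; cleared 0 line(s) (total 0); column heights now [0 0 6 6 4 5], max=6
Drop 4: I rot1 at col 0 lands with bottom-row=0; cleared 0 line(s) (total 0); column heights now [4 0 6 6 4 5], max=6
Drop 5: T rot3 at col 0 lands with bottom-row=3; cleared 0 line(s) (total 0); column heights now [5 6 6 6 4 5], max=6
Test piece J rot2 at col 1 (width 3): heights before test = [5 6 6 6 4 5]; fits = False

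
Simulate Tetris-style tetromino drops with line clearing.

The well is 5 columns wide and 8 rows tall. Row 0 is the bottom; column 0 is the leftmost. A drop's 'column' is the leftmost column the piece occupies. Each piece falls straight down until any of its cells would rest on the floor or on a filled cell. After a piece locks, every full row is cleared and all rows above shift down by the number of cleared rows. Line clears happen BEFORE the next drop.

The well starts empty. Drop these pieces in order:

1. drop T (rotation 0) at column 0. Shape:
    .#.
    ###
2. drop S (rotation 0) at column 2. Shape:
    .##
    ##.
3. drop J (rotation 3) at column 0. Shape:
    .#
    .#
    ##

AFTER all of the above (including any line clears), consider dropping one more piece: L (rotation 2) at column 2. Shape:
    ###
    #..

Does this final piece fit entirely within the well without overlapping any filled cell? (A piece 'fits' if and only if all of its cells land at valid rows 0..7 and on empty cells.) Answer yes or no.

Answer: yes

Derivation:
Drop 1: T rot0 at col 0 lands with bottom-row=0; cleared 0 line(s) (total 0); column heights now [1 2 1 0 0], max=2
Drop 2: S rot0 at col 2 lands with bottom-row=1; cleared 0 line(s) (total 0); column heights now [1 2 2 3 3], max=3
Drop 3: J rot3 at col 0 lands with bottom-row=2; cleared 0 line(s) (total 0); column heights now [3 5 2 3 3], max=5
Test piece L rot2 at col 2 (width 3): heights before test = [3 5 2 3 3]; fits = True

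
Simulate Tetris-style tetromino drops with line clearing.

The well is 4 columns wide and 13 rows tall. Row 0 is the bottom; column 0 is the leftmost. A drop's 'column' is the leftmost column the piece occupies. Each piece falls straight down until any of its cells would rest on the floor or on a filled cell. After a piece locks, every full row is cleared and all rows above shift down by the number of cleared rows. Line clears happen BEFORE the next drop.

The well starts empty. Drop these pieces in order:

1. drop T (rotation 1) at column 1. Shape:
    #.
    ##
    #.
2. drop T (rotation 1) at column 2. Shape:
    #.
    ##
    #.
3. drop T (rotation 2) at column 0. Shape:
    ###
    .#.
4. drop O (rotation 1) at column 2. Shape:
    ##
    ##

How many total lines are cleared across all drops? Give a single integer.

Answer: 0

Derivation:
Drop 1: T rot1 at col 1 lands with bottom-row=0; cleared 0 line(s) (total 0); column heights now [0 3 2 0], max=3
Drop 2: T rot1 at col 2 lands with bottom-row=2; cleared 0 line(s) (total 0); column heights now [0 3 5 4], max=5
Drop 3: T rot2 at col 0 lands with bottom-row=4; cleared 0 line(s) (total 0); column heights now [6 6 6 4], max=6
Drop 4: O rot1 at col 2 lands with bottom-row=6; cleared 0 line(s) (total 0); column heights now [6 6 8 8], max=8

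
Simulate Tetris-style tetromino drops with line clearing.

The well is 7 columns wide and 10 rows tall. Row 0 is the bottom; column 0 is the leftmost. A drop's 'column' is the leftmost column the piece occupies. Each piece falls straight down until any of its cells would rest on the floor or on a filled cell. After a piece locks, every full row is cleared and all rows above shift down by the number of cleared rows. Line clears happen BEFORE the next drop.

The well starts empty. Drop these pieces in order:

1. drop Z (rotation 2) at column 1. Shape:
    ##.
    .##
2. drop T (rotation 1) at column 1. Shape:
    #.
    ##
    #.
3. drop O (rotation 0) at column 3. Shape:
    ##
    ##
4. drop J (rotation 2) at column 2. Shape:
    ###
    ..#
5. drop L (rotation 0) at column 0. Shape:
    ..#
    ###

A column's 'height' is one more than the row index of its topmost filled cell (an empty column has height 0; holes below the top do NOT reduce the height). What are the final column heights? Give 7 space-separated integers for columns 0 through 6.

Drop 1: Z rot2 at col 1 lands with bottom-row=0; cleared 0 line(s) (total 0); column heights now [0 2 2 1 0 0 0], max=2
Drop 2: T rot1 at col 1 lands with bottom-row=2; cleared 0 line(s) (total 0); column heights now [0 5 4 1 0 0 0], max=5
Drop 3: O rot0 at col 3 lands with bottom-row=1; cleared 0 line(s) (total 0); column heights now [0 5 4 3 3 0 0], max=5
Drop 4: J rot2 at col 2 lands with bottom-row=3; cleared 0 line(s) (total 0); column heights now [0 5 5 5 5 0 0], max=5
Drop 5: L rot0 at col 0 lands with bottom-row=5; cleared 0 line(s) (total 0); column heights now [6 6 7 5 5 0 0], max=7

Answer: 6 6 7 5 5 0 0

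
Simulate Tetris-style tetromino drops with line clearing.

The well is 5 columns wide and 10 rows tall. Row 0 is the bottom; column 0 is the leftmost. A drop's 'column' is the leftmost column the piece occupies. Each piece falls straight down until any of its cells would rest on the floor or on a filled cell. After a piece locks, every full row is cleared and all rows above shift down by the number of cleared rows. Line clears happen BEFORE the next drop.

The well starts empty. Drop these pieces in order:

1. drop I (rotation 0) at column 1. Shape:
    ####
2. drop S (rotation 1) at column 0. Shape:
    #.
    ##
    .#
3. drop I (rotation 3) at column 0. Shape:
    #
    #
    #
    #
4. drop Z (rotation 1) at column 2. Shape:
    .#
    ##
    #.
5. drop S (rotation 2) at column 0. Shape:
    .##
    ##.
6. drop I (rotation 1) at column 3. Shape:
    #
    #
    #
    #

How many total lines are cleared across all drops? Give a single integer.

Answer: 0

Derivation:
Drop 1: I rot0 at col 1 lands with bottom-row=0; cleared 0 line(s) (total 0); column heights now [0 1 1 1 1], max=1
Drop 2: S rot1 at col 0 lands with bottom-row=1; cleared 0 line(s) (total 0); column heights now [4 3 1 1 1], max=4
Drop 3: I rot3 at col 0 lands with bottom-row=4; cleared 0 line(s) (total 0); column heights now [8 3 1 1 1], max=8
Drop 4: Z rot1 at col 2 lands with bottom-row=1; cleared 0 line(s) (total 0); column heights now [8 3 3 4 1], max=8
Drop 5: S rot2 at col 0 lands with bottom-row=8; cleared 0 line(s) (total 0); column heights now [9 10 10 4 1], max=10
Drop 6: I rot1 at col 3 lands with bottom-row=4; cleared 0 line(s) (total 0); column heights now [9 10 10 8 1], max=10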